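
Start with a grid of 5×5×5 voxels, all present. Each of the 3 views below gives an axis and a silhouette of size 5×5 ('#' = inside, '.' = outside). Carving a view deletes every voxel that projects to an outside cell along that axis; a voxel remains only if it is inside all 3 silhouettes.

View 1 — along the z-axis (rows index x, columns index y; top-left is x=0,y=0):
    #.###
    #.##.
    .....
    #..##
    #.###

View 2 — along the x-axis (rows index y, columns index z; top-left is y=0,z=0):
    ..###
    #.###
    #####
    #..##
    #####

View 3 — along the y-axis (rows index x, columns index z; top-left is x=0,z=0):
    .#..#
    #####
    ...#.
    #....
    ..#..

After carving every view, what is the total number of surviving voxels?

voxel count = 22

full grid |V| = 125
[1] z-view keeps 14 columns → grid now 70
[2] x-view keeps 20 columns → grid now 54
[3] y-view keeps 10 columns → grid now 22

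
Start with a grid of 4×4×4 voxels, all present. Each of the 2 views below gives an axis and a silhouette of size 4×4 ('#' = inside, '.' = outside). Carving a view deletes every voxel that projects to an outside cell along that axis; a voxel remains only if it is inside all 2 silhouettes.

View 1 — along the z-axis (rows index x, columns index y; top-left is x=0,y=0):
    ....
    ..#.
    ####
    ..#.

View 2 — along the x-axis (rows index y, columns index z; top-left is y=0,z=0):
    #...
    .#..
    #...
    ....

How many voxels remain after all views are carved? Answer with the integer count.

start: 4×4×4 = 64 voxels
carve view 1 (along z, XY-mask fill 6/16): 24 voxels remain
carve view 2 (along x, YZ-mask fill 3/16): 5 voxels remain

5 voxels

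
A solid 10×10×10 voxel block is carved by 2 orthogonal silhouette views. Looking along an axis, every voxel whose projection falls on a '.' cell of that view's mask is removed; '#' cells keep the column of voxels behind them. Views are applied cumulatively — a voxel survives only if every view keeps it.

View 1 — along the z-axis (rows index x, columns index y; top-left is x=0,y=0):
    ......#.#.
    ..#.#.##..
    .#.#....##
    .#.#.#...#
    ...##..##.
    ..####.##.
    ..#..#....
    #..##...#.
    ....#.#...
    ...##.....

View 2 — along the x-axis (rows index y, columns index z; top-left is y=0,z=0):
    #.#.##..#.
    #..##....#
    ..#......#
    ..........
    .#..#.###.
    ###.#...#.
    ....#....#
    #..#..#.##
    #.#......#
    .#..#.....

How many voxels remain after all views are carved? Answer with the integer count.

|visual hull| = 104

before carving: 1000 voxels (10×10×10)
[1] z-view keeps 34 columns → grid now 340
[2] x-view keeps 33 columns → grid now 104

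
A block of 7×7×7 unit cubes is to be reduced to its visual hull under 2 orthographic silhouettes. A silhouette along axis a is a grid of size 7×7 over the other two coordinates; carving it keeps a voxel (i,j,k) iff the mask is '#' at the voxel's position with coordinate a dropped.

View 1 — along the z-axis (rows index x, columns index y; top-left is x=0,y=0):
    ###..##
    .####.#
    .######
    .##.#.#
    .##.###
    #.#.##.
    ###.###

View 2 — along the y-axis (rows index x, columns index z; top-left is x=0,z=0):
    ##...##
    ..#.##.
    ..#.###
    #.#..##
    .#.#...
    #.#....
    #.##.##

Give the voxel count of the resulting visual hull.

123 voxels

initial block: 7^3 = 343
after view 1 [z-axis, 35 of 49 cells solid] → remaining = 245
after view 2 [y-axis, 24 of 49 cells solid] → remaining = 123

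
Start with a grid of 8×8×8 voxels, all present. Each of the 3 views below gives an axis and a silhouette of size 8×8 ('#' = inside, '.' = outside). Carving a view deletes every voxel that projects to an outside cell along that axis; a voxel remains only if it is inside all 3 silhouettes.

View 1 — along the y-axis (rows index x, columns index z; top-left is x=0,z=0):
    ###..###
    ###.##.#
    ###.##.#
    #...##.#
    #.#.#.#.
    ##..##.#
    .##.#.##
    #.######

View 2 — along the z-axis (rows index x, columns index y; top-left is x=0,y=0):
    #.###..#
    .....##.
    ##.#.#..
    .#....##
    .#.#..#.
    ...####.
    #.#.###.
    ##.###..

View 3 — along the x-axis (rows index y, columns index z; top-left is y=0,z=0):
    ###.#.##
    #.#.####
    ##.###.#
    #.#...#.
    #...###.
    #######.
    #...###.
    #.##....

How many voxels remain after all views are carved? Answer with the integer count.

111 voxels

start: 8×8×8 = 512 voxels
step 1: project along y, AND mask (43/64) → |grid| = 344
step 2: project along z, AND mask (31/64) → |grid| = 170
step 3: project along x, AND mask (39/64) → |grid| = 111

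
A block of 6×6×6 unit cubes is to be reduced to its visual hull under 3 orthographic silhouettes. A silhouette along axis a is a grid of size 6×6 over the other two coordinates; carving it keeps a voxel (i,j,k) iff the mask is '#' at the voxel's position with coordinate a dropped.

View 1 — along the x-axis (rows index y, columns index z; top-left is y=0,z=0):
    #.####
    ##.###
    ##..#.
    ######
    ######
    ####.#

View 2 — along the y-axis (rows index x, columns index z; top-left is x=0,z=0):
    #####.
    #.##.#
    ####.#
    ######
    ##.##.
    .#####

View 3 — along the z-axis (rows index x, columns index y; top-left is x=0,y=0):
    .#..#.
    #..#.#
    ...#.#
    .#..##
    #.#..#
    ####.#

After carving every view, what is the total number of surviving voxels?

initial block: 6^3 = 216
after view 1 [x-axis, 30 of 36 cells solid] → remaining = 180
after view 2 [y-axis, 29 of 36 cells solid] → remaining = 145
after view 3 [z-axis, 18 of 36 cells solid] → remaining = 75

75 voxels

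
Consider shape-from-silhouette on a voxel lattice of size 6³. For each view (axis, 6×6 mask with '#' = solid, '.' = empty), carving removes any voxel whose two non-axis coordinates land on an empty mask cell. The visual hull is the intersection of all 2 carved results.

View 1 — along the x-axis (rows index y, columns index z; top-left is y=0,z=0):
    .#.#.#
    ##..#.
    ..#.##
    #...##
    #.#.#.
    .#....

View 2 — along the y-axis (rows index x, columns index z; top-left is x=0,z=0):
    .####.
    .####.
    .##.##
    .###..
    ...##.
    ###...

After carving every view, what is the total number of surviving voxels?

before carving: 216 voxels (6×6×6)
V1 x: intersect with YZ mask (16 set) -- 96 left
V2 y: intersect with XZ mask (20 set) -- 51 left

voxel count = 51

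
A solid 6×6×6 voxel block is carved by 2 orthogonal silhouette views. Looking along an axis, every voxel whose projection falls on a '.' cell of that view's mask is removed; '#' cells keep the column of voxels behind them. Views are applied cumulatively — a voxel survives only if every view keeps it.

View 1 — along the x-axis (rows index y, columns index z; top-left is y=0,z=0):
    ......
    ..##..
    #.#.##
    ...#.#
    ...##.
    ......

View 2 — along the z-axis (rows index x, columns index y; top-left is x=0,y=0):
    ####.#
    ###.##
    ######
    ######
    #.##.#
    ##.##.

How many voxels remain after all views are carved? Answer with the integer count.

remaining voxels: 48

before carving: 216 voxels (6×6×6)
step 1: project along x, AND mask (10/36) → |grid| = 60
step 2: project along z, AND mask (30/36) → |grid| = 48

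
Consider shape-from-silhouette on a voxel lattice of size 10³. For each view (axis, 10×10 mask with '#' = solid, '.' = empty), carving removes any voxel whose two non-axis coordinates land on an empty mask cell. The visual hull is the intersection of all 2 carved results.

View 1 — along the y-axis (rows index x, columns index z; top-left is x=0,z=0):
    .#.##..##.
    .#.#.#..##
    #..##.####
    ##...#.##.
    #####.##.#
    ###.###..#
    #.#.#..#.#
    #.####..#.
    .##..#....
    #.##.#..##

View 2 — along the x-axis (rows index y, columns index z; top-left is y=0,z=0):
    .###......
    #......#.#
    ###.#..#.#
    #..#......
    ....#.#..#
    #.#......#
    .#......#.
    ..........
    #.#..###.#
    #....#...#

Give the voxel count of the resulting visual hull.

start: 10×10×10 = 1000 voxels
[1] y-view keeps 57 columns → grid now 570
[2] x-view keeps 31 columns → grid now 183

183 voxels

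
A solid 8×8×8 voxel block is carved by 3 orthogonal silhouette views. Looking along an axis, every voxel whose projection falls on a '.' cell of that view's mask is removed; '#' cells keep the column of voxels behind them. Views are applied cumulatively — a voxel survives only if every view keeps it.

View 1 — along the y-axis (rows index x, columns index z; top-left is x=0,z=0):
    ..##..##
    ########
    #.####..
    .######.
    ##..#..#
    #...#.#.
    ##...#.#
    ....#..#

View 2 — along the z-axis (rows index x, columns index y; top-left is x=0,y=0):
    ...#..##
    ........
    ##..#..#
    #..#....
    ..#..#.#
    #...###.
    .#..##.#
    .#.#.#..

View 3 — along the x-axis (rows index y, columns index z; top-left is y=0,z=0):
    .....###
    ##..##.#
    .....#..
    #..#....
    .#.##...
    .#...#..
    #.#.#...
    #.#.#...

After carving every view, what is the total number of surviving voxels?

start: 8×8×8 = 512 voxels
step 1: project along y, AND mask (36/64) → |grid| = 288
step 2: project along z, AND mask (23/64) → |grid| = 90
step 3: project along x, AND mask (22/64) → |grid| = 32

|visual hull| = 32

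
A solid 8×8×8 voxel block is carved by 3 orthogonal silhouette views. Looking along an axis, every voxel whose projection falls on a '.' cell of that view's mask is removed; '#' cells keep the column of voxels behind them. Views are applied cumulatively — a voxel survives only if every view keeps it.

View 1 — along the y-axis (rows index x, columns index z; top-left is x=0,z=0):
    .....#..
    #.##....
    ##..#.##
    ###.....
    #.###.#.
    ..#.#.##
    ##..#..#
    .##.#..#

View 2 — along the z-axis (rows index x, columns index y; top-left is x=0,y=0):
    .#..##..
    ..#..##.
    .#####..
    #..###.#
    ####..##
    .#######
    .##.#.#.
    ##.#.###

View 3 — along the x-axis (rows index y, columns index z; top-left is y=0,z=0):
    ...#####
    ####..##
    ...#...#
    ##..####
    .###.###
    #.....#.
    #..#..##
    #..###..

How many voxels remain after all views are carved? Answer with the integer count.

full grid |V| = 512
carve view 1 (along y, XZ-mask fill 29/64): 232 voxels remain
carve view 2 (along z, XY-mask fill 39/64): 150 voxels remain
carve view 3 (along x, YZ-mask fill 35/64): 75 voxels remain

75 voxels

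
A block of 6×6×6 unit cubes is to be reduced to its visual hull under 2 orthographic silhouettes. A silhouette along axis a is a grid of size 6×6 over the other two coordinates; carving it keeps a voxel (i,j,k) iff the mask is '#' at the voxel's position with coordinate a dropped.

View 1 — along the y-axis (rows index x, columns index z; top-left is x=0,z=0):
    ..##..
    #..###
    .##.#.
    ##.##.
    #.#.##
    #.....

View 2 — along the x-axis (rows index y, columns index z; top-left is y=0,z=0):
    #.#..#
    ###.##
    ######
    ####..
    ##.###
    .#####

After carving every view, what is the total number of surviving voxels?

|visual hull| = 83

full grid |V| = 216
V1 y: intersect with XZ mask (18 set) -- 108 left
V2 x: intersect with YZ mask (28 set) -- 83 left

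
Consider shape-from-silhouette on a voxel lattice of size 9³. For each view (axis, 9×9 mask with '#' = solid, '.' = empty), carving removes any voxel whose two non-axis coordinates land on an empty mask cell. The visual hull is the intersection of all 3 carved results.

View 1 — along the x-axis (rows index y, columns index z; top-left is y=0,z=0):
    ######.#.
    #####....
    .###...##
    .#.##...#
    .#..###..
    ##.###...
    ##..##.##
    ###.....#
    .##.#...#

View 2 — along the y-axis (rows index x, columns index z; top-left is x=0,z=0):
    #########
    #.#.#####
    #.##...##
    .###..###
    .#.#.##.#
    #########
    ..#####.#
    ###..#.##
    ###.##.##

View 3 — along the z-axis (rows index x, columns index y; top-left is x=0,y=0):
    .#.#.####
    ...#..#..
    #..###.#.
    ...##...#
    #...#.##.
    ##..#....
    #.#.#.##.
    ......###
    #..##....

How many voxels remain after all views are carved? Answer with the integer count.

voxel count = 120

full grid |V| = 729
after view 1 [x-axis, 44 of 81 cells solid] → remaining = 396
after view 2 [y-axis, 60 of 81 cells solid] → remaining = 289
after view 3 [z-axis, 34 of 81 cells solid] → remaining = 120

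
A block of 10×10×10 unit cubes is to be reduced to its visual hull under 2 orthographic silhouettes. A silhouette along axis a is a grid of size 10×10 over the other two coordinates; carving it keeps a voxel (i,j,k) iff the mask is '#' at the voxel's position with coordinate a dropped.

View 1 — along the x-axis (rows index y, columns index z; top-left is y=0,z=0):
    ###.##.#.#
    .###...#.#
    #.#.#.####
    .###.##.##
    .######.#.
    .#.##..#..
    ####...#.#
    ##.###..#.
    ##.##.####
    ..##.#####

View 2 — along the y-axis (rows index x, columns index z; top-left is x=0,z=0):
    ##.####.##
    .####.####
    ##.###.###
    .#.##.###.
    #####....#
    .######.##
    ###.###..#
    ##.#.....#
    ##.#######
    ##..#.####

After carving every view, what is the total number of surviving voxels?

|visual hull| = 461

start: 10×10×10 = 1000 voxels
carve view 1 (along x, YZ-mask fill 64/100): 640 voxels remain
carve view 2 (along y, XZ-mask fill 71/100): 461 voxels remain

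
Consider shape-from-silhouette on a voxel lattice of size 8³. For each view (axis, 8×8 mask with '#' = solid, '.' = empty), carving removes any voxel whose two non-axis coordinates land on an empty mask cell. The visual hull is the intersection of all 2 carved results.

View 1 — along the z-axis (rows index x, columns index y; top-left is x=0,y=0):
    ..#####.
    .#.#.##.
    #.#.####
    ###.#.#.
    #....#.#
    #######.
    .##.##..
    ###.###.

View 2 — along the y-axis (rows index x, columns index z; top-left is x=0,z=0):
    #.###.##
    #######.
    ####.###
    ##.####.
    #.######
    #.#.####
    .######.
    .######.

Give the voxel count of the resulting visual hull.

253 voxels

start: 8×8×8 = 512 voxels
after view 1 [z-axis, 40 of 64 cells solid] → remaining = 320
after view 2 [y-axis, 51 of 64 cells solid] → remaining = 253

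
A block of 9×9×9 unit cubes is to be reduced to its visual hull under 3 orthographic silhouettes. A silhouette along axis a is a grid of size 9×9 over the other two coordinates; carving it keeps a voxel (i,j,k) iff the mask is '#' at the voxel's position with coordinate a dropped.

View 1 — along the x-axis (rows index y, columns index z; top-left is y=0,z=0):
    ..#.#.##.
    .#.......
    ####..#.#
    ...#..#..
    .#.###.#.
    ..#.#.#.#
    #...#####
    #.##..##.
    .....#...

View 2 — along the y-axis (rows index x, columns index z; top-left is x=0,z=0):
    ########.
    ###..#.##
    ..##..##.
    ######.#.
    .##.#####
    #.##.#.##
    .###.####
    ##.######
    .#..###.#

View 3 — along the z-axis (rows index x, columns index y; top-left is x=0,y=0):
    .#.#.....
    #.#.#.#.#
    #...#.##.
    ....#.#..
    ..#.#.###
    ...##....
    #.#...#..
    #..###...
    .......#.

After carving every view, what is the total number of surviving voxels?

84 voxels

initial block: 9^3 = 729
  1. axis=0 (YZ plane), |mask|=34  ⇒  voxels=306
  2. axis=1 (XZ plane), |mask|=58  ⇒  voxels=218
  3. axis=2 (XY plane), |mask|=28  ⇒  voxels=84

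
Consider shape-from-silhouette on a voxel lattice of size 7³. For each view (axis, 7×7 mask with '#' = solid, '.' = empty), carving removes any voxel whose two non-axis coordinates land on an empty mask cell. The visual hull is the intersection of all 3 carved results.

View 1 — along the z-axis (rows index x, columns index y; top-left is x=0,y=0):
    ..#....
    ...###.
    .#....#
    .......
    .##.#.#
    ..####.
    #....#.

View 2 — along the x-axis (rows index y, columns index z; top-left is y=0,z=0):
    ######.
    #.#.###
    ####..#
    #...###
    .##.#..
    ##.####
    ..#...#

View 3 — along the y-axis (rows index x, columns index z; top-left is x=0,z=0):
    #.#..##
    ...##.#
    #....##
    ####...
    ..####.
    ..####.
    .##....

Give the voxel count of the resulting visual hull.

33 voxels

full grid |V| = 343
step 1: project along z, AND mask (16/49) → |grid| = 112
step 2: project along x, AND mask (31/49) → |grid| = 70
step 3: project along y, AND mask (24/49) → |grid| = 33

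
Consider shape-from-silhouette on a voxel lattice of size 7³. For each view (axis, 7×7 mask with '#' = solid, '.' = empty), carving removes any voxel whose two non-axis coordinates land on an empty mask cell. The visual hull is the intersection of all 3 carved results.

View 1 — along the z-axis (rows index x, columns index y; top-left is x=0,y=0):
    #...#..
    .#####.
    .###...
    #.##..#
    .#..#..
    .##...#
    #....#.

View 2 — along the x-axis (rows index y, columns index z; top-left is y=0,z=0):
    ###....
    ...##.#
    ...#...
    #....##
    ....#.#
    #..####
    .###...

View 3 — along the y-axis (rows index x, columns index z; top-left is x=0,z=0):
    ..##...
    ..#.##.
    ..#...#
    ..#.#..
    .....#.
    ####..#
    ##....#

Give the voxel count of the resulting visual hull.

before carving: 343 voxels (7×7×7)
V1 z: intersect with XY mask (21 set) -- 147 left
V2 x: intersect with YZ mask (20 set) -- 56 left
V3 y: intersect with XZ mask (18 set) -- 20 left

remaining voxels: 20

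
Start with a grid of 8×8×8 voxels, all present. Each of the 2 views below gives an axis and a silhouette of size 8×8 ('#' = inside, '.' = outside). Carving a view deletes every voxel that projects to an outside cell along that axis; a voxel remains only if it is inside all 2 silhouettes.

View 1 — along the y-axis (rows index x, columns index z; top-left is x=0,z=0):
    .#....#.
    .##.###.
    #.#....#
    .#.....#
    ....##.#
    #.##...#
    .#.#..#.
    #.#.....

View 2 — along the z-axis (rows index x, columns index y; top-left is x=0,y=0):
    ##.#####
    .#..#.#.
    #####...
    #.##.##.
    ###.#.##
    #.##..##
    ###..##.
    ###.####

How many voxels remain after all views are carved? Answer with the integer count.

initial block: 8^3 = 512
  1. axis=1 (XZ plane), |mask|=24  ⇒  voxels=192
  2. axis=2 (XY plane), |mask|=43  ⇒  voxels=121

121 voxels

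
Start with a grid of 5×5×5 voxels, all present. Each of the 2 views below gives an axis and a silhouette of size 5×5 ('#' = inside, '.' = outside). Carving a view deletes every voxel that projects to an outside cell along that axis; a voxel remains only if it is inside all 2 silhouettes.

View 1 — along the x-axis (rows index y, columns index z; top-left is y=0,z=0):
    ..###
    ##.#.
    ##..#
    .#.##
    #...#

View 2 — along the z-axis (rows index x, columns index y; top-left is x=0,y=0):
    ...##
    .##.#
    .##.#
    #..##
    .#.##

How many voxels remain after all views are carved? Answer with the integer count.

37 voxels

before carving: 125 voxels (5×5×5)
after view 1 [x-axis, 14 of 25 cells solid] → remaining = 70
after view 2 [z-axis, 14 of 25 cells solid] → remaining = 37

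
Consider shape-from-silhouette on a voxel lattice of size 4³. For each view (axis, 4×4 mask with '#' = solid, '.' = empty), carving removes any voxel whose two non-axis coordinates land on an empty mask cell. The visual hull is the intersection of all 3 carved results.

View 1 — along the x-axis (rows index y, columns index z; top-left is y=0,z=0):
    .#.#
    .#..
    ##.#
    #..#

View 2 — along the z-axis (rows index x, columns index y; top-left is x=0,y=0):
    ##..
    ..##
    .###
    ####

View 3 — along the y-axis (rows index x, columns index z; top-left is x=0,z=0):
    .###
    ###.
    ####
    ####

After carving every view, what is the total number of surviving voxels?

start: 4×4×4 = 64 voxels
V1 x: intersect with YZ mask (8 set) -- 32 left
V2 z: intersect with XY mask (11 set) -- 22 left
V3 y: intersect with XZ mask (14 set) -- 20 left

voxel count = 20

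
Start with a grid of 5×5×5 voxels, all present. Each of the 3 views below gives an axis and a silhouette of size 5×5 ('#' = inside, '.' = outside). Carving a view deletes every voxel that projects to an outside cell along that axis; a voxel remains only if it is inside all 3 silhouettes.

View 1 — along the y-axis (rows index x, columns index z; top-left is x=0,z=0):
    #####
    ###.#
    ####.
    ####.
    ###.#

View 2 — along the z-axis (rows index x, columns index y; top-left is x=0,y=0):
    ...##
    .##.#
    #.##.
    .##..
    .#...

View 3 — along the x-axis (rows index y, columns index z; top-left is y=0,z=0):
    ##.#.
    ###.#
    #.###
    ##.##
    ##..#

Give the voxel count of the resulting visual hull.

start: 5×5×5 = 125 voxels
V1 y: intersect with XZ mask (21 set) -- 105 left
V2 z: intersect with XY mask (11 set) -- 46 left
V3 x: intersect with YZ mask (18 set) -- 36 left

36 voxels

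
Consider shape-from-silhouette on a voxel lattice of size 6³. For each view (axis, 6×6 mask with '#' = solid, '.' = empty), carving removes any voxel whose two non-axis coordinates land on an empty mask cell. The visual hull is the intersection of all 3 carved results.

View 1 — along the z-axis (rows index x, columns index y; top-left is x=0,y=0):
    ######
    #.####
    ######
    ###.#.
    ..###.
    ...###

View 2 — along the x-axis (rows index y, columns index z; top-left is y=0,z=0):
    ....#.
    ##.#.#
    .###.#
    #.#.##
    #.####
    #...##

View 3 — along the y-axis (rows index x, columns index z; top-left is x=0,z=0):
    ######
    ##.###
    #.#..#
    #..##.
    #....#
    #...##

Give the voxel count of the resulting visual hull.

start: 6×6×6 = 216 voxels
[1] z-view keeps 27 columns → grid now 162
[2] x-view keeps 21 columns → grid now 98
[3] y-view keeps 22 columns → grid now 68

remaining voxels: 68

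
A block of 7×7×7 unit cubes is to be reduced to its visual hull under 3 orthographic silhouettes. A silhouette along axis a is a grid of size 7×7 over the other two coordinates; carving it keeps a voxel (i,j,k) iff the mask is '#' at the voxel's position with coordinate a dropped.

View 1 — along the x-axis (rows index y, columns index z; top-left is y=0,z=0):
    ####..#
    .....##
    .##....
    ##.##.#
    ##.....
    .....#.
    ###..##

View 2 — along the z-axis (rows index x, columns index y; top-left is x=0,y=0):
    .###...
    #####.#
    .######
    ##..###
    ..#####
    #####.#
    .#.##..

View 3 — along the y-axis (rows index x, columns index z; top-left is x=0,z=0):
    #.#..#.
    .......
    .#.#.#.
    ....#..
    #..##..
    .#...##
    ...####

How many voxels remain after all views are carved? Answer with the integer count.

full grid |V| = 343
V1 x: intersect with YZ mask (22 set) -- 154 left
V2 z: intersect with XY mask (34 set) -- 107 left
V3 y: intersect with XZ mask (17 set) -- 32 left

|visual hull| = 32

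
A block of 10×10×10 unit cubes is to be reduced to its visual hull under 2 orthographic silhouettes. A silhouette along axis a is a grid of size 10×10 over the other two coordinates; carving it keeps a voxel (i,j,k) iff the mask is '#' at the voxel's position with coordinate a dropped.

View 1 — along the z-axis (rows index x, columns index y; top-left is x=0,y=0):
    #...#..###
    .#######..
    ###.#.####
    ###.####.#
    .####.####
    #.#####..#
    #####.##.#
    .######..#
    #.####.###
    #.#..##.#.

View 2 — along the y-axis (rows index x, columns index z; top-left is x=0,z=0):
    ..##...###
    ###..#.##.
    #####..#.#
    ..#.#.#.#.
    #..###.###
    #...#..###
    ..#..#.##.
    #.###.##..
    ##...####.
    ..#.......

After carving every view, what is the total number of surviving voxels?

start: 10×10×10 = 1000 voxels
carve view 1 (along z, XY-mask fill 71/100): 710 voxels remain
carve view 2 (along y, XZ-mask fill 51/100): 373 voxels remain

remaining voxels: 373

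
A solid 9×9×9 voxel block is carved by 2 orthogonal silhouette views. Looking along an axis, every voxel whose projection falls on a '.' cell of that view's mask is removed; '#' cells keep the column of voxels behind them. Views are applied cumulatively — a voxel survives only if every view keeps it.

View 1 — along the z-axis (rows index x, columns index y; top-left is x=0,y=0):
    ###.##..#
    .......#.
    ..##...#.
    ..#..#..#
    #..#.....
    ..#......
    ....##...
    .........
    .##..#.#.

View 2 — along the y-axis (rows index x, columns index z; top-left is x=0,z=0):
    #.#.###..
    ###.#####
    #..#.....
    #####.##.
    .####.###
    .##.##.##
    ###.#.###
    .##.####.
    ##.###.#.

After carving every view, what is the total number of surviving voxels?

123 voxels

start: 9×9×9 = 729 voxels
  1. axis=2 (XY plane), |mask|=22  ⇒  voxels=198
  2. axis=1 (XZ plane), |mask|=54  ⇒  voxels=123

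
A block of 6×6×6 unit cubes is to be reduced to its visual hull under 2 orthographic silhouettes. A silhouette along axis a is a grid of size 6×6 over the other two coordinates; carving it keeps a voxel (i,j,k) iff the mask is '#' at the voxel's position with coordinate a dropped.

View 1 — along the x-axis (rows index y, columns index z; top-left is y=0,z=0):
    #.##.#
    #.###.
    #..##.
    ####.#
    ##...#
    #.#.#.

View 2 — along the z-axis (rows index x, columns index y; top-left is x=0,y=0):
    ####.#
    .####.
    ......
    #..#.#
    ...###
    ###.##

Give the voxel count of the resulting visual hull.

74 voxels

initial block: 6^3 = 216
[1] x-view keeps 22 columns → grid now 132
[2] z-view keeps 20 columns → grid now 74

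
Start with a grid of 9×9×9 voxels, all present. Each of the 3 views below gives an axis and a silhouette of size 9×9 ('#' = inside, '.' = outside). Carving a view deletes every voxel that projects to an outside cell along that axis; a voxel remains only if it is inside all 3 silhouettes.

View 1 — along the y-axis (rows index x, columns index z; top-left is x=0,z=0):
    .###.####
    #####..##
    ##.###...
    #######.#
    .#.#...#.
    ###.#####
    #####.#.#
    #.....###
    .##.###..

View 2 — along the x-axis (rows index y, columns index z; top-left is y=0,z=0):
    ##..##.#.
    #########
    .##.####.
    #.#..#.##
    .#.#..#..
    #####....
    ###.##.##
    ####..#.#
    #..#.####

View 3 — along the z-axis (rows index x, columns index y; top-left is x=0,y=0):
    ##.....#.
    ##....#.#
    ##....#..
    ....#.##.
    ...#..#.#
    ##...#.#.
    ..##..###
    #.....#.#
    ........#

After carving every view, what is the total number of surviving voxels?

start: 9×9×9 = 729 voxels
after view 1 [y-axis, 54 of 81 cells solid] → remaining = 486
after view 2 [x-axis, 52 of 81 cells solid] → remaining = 314
after view 3 [z-axis, 29 of 81 cells solid] → remaining = 124

voxel count = 124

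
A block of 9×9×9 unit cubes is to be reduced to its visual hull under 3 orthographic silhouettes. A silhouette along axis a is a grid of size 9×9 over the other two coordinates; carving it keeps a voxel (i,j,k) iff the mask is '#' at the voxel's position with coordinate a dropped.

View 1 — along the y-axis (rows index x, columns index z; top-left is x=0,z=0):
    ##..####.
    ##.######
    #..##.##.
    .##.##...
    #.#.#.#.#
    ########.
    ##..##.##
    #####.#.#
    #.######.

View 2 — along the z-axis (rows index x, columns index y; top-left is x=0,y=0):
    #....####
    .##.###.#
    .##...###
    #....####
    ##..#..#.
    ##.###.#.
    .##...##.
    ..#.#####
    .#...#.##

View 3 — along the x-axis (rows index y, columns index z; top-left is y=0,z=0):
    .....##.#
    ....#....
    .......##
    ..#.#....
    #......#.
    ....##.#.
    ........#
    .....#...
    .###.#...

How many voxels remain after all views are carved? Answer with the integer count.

before carving: 729 voxels (9×9×9)
[1] y-view keeps 56 columns → grid now 504
[2] z-view keeps 45 columns → grid now 285
[3] x-view keeps 19 columns → grid now 65

|visual hull| = 65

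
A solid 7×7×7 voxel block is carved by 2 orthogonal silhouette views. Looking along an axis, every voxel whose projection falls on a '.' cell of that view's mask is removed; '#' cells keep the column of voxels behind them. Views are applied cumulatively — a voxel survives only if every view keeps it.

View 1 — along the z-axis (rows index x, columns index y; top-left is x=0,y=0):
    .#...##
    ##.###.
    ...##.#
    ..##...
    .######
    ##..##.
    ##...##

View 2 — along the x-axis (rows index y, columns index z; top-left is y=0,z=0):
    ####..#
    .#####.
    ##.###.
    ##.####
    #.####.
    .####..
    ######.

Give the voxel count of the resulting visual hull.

initial block: 7^3 = 343
V1 z: intersect with XY mask (27 set) -- 189 left
V2 x: intersect with YZ mask (36 set) -- 138 left

|visual hull| = 138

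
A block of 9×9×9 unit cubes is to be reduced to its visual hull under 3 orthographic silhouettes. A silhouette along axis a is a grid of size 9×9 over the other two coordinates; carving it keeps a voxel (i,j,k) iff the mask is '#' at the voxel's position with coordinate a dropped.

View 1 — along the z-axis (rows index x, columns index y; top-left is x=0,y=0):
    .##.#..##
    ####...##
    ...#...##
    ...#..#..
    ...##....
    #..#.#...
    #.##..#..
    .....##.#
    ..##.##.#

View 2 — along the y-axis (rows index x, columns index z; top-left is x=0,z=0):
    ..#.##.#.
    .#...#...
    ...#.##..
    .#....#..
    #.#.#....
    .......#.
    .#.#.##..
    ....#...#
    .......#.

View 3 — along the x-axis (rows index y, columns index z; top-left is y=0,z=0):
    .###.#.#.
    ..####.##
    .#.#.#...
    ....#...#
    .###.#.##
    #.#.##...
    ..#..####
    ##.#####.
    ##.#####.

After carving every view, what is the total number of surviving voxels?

full grid |V| = 729
V1 z: intersect with XY mask (33 set) -- 297 left
V2 y: intersect with XZ mask (22 set) -- 81 left
V3 x: intersect with YZ mask (45 set) -- 46 left

|visual hull| = 46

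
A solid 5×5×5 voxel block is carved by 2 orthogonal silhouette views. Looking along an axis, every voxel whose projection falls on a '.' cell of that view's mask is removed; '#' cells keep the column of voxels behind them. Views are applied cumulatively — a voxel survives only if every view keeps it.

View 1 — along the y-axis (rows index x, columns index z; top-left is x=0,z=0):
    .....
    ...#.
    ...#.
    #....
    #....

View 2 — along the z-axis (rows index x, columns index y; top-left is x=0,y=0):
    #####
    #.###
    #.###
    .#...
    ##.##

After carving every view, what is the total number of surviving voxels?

|visual hull| = 13

before carving: 125 voxels (5×5×5)
[1] y-view keeps 4 columns → grid now 20
[2] z-view keeps 18 columns → grid now 13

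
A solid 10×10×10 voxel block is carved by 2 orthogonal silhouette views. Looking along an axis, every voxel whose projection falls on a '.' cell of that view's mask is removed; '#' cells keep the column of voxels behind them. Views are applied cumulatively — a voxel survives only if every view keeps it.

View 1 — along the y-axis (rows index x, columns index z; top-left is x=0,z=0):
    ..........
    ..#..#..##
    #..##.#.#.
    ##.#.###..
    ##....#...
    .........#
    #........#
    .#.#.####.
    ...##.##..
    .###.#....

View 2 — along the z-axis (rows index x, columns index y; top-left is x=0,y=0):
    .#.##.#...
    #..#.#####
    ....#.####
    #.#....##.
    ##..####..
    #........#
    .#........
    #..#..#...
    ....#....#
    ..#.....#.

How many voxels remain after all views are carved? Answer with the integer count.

before carving: 1000 voxels (10×10×10)
carve view 1 (along y, XZ-mask fill 35/100): 350 voxels remain
carve view 2 (along z, XY-mask fill 36/100): 133 voxels remain

voxel count = 133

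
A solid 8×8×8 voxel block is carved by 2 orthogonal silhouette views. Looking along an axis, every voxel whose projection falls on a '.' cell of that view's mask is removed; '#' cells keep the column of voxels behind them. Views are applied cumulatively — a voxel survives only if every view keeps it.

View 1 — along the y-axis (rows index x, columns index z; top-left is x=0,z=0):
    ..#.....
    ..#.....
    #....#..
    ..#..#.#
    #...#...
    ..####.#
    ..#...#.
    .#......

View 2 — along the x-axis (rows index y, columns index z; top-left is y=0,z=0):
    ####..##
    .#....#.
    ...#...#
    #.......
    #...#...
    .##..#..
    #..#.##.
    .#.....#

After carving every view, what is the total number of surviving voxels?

42 voxels

full grid |V| = 512
[1] y-view keeps 17 columns → grid now 136
[2] x-view keeps 22 columns → grid now 42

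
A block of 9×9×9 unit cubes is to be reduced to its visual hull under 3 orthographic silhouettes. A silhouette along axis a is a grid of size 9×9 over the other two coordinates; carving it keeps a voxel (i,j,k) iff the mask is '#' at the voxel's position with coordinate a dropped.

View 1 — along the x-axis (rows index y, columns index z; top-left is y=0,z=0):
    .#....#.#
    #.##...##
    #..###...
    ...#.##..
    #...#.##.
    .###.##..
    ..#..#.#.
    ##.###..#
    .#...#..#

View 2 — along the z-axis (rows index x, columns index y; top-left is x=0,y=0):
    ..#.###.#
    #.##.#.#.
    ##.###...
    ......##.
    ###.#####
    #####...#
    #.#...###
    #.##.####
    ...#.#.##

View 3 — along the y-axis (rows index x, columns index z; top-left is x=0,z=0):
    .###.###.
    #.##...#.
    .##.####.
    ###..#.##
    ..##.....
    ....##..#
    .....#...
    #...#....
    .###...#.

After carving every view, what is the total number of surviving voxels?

71 voxels

before carving: 729 voxels (9×9×9)
step 1: project along x, AND mask (36/81) → |grid| = 324
step 2: project along z, AND mask (47/81) → |grid| = 187
step 3: project along y, AND mask (34/81) → |grid| = 71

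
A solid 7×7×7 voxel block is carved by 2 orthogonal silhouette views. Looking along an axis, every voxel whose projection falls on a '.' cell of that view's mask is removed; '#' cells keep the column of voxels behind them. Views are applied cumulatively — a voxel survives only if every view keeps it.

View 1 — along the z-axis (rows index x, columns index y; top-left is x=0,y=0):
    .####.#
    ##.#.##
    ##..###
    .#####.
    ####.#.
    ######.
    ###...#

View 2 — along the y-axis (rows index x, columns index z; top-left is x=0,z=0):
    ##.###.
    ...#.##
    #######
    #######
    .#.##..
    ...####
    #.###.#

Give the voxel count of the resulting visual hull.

|visual hull| = 169

start: 7×7×7 = 343 voxels
step 1: project along z, AND mask (35/49) → |grid| = 245
step 2: project along y, AND mask (34/49) → |grid| = 169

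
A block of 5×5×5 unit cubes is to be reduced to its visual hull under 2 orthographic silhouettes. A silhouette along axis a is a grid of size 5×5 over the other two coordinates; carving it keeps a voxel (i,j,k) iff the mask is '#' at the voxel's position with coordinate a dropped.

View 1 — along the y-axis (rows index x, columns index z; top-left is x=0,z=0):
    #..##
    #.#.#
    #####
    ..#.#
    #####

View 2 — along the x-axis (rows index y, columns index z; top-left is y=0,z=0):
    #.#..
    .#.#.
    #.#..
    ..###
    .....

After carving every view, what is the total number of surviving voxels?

33 voxels

before carving: 125 voxels (5×5×5)
step 1: project along y, AND mask (18/25) → |grid| = 90
step 2: project along x, AND mask (9/25) → |grid| = 33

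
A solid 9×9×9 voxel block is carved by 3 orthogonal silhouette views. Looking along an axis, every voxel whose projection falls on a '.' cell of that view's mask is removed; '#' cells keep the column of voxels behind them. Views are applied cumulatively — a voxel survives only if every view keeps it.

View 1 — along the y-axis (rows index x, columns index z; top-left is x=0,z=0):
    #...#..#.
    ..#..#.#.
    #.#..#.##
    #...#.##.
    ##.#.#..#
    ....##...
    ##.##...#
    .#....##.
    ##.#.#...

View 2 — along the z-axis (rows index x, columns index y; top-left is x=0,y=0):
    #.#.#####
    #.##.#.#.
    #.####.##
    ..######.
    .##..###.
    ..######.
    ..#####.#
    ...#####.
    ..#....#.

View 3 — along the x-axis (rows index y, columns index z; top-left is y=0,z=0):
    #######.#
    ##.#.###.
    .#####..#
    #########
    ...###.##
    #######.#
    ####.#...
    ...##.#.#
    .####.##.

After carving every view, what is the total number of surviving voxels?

before carving: 729 voxels (9×9×9)
step 1: project along y, AND mask (34/81) → |grid| = 306
step 2: project along z, AND mask (49/81) → |grid| = 185
step 3: project along x, AND mask (57/81) → |grid| = 119

remaining voxels: 119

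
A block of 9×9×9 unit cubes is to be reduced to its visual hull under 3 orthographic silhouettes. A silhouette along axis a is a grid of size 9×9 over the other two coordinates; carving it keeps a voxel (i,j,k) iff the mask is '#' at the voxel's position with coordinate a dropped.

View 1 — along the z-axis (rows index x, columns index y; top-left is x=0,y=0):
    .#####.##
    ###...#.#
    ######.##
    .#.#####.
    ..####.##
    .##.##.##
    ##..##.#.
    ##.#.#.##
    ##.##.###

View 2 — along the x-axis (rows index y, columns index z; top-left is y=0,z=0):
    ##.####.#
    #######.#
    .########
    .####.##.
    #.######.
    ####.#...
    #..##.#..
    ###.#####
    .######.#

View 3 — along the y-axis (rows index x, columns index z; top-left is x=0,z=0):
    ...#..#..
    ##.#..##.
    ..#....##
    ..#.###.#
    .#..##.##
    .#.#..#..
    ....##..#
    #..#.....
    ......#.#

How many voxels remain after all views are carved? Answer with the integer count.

full grid |V| = 729
V1 z: intersect with XY mask (56 set) -- 504 left
V2 x: intersect with YZ mask (60 set) -- 384 left
V3 y: intersect with XZ mask (30 set) -- 136 left

|visual hull| = 136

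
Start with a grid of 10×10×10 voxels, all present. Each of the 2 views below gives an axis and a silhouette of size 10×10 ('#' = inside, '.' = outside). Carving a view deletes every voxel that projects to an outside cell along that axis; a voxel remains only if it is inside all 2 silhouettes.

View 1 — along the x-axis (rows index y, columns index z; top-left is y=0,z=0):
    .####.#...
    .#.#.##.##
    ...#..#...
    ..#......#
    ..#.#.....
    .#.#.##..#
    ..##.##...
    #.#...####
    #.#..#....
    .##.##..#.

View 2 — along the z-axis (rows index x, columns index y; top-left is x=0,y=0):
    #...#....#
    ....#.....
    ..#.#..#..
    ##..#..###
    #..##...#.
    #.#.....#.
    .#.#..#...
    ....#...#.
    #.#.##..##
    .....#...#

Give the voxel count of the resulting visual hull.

before carving: 1000 voxels (10×10×10)
V1 x: intersect with YZ mask (40 set) -- 400 left
V2 z: intersect with XY mask (33 set) -- 122 left

|visual hull| = 122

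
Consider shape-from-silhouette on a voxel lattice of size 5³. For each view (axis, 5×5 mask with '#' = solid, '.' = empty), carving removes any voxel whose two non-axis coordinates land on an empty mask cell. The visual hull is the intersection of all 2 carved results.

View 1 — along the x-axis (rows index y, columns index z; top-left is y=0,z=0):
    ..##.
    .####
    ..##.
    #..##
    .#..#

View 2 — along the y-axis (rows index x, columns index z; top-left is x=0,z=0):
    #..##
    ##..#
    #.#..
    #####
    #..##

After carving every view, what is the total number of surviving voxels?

voxel count = 39

full grid |V| = 125
carve view 1 (along x, YZ-mask fill 13/25): 65 voxels remain
carve view 2 (along y, XZ-mask fill 16/25): 39 voxels remain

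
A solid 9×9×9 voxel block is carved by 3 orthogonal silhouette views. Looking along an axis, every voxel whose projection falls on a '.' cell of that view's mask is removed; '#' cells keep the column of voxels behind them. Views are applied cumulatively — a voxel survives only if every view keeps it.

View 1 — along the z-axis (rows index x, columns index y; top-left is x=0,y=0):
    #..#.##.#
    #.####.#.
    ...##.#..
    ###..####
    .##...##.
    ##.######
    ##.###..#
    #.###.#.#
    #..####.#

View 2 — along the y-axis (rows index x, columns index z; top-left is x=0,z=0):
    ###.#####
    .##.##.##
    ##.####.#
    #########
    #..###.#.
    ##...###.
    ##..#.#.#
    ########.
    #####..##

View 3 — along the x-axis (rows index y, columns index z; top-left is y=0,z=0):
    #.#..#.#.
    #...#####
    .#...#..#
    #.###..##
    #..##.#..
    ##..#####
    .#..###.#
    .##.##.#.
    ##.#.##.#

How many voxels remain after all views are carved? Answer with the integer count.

initial block: 9^3 = 729
step 1: project along z, AND mask (51/81) → |grid| = 459
step 2: project along y, AND mask (60/81) → |grid| = 340
step 3: project along x, AND mask (46/81) → |grid| = 200

200 voxels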